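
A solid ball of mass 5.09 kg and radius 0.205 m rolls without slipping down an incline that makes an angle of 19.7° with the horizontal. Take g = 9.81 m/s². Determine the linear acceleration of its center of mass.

a ≈ 2.36 m/s²

Translation along the incline: Mg sinθ − f = Ma.
Rotation about the center: fR = Iα with I = (2/5)MR². No-slip gives a = αR, so f = (I/R²)a = (2/5)M a.
Substituting: Mg sinθ = (1 + 0.4000)Ma, so a = g sinθ/(1 + 0.4000) = (9.81) sin 19.7° / 1.400 = 2.362 m/s².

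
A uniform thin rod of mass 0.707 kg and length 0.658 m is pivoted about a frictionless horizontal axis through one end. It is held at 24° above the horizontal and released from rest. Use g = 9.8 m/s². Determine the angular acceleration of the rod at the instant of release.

α ≈ 20.4 rad/s²

About the pivot, I = (1/3)ML² = (1/3)(0.707)(0.658)² = 0.1020 kg·m².
The weight acts at the center, a distance L/2 = 0.3290 m from the pivot; τ = Mg(L/2) cos 24° = 2.082 N·m.
α = τ/I = 2.082/0.1020 = 20.41 rad/s².
(Equivalently α = (3g/(2L)) cos 24° = 20.41 rad/s².)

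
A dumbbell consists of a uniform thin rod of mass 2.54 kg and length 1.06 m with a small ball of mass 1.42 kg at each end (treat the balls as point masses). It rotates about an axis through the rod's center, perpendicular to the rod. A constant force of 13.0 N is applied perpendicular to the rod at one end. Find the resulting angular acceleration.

I_rod = (1/12)ML² = (1/12)(2.54)(1.06)² = 0.2378 kg·m².
I_balls = 2·m·(L/2)² = 2(1.42)(0.5300)² = 0.7978 kg·m².
Total I = 1.036 kg·m².
τ = F·(L/2) = (13.0)(0.530) = 6.890 N·m.
α = τ/I = 6.890/1.036 = 6.653 rad/s².

α ≈ 6.65 rad/s²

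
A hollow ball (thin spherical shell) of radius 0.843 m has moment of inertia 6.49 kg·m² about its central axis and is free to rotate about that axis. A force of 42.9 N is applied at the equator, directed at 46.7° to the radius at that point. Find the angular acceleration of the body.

α ≈ 4.06 rad/s²

Only the tangential component produces torque: τ = F R sinθ = (42.9)(0.843) sin 46.7° = 26.32 N·m.
Newton's second law for rotation, τ = Iα, gives α = τ/I = 26.32/6.490 = 4.055 rad/s².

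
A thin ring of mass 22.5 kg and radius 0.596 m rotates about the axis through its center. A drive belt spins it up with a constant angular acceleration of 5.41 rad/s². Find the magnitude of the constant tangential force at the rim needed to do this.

F ≈ 72.5 N

I = MR² = (22.5)(0.596)² = 7.992 kg·m².
The required torque is τ = Iα = (7.992)(5.410) = 43.24 N·m.
A tangential force at the rim gives τ = FR, so F = τ/R = 43.24/0.596 = 72.55 N.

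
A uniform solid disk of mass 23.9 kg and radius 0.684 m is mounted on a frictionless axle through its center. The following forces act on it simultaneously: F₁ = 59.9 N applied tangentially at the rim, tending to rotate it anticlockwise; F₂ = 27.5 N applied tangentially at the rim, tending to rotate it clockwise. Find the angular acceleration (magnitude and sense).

α ≈ 3.96 rad/s², anticlockwise

I = ½MR² = (1/2)(23.9)(0.684)² = 5.591 kg·m².
Taking anticlockwise as positive: τ₁ = +(59.9)(0.684) = +40.97 N·m; τ₂ = −(27.5)(0.684) = −18.81 N·m.
Net torque τ = 22.16 N·m.
α = τ/I = 22.16/5.591 = 3.964 rad/s².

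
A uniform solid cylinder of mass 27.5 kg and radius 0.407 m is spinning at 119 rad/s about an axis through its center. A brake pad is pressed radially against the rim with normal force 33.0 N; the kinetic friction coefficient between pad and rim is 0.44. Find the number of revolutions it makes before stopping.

I = ½MR² = (1/2)(27.5)(0.407)² = 2.278 kg·m².
Friction force f = μN = (0.44)(33.0) = 14.52 N at the rim; torque magnitude τ = fR = 5.910 N·m, opposing ω.
|α| = τ/I = 5.910/2.278 = 2.595 rad/s² (deceleration).
ω² = ω₀² − 2|α|θ with ω = 0 ⇒ θ = ω₀²/(2|α|) = 2729 rad = 434.3 rev.

≈ 434 revolutions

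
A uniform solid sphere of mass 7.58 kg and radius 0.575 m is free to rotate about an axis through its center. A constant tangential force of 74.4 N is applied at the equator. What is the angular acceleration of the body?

I = (2/5)MR² = (2/5)(7.58)(0.575)² = 1.002 kg·m².
τ = F R = (74.4)(0.575) = 42.78 N·m.
Newton's second law for rotation, τ = Iα, gives α = τ/I = 42.78/1.002 = 42.68 rad/s².

α ≈ 42.7 rad/s²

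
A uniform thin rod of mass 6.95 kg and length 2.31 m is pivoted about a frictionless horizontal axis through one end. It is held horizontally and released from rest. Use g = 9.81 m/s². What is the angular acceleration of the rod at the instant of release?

α ≈ 6.37 rad/s²

About the pivot, I = (1/3)ML² = (1/3)(6.95)(2.31)² = 12.36 kg·m².
The weight acts at the center, a distance L/2 = 1.155 m from the pivot; τ = Mg(L/2) = 78.75 N·m.
α = τ/I = 78.75/12.36 = 6.370 rad/s².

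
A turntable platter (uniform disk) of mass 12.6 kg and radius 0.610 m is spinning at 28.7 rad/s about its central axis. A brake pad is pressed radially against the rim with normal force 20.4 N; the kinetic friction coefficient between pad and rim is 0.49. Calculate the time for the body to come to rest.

t ≈ 11.0 s

I = ½MR² = (1/2)(12.6)(0.610)² = 2.344 kg·m².
Friction force f = μN = (0.49)(20.4) = 9.996 N at the rim; torque magnitude τ = fR = 6.098 N·m, opposing ω.
|α| = τ/I = 6.098/2.344 = 2.601 rad/s² (deceleration).
0 = ω₀ − |α|t ⇒ t = ω₀/|α| = 28.7/2.601 = 11.03 s.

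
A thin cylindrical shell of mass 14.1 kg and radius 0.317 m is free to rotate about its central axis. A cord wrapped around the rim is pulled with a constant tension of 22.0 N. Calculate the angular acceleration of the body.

I = MR² = (14.1)(0.317)² = 1.417 kg·m².
τ = F R = (22.0)(0.317) = 6.974 N·m.
From τ = Iα: α = 6.974/1.417 = 4.922 rad/s².

α ≈ 4.92 rad/s²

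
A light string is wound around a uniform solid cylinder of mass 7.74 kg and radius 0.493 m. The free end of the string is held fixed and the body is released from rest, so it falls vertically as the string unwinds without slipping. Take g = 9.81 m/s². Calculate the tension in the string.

Translation: Mg − T = Ma. Rotation about the center: TR = Iα with I = ½MR².
With a = αR: T = (I/R²)a = (1/2)M a, so Mg = (1 + 0.5000)Ma.
a = g/(1 + 0.5000) = 9.81/1.500 = 6.540 m/s².
T = 0.5000·M·a = (0.5000)(7.74)(6.540) = 25.31 N.

T ≈ 25.3 N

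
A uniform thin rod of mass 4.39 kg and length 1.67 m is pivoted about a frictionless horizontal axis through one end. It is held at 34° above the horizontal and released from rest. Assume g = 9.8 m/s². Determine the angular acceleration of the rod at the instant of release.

About the pivot, I = (1/3)ML² = (1/3)(4.39)(1.67)² = 4.081 kg·m².
The weight acts at the center, a distance L/2 = 0.8350 m from the pivot; τ = Mg(L/2) cos 34° = 29.78 N·m.
α = τ/I = 29.78/4.081 = 7.298 rad/s².

α ≈ 7.30 rad/s²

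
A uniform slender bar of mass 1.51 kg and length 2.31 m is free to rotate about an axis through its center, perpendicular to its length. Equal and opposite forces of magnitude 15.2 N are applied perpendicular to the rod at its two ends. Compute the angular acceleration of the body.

I = (1/12)ML² = (1/12)(1.51)(2.31)² = 0.6715 kg·m².
The couple gives τ = F·(L/2) + F·(L/2) = F L = (15.2)(2.31) = 35.11 N·m.
Newton's second law for rotation, τ = Iα, gives α = τ/I = 35.11/0.6715 = 52.29 rad/s².

α ≈ 52.3 rad/s²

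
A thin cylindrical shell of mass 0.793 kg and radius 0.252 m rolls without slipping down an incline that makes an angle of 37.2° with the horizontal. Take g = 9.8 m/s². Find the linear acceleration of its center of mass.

a ≈ 2.96 m/s²

Translation along the incline: Mg sinθ − f = Ma.
Rotation about the center: fR = Iα with I = MR². No-slip gives a = αR, so f = (I/R²)a = M a.
Substituting: Mg sinθ = (1 + 1.000)Ma, so a = g sinθ/(1 + 1.000) = (9.8) sin 37.2° / 2.000 = 2.963 m/s².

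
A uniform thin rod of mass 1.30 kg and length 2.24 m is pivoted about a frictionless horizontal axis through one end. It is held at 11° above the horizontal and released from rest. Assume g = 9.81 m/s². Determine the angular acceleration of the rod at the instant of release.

α ≈ 6.45 rad/s²

About the pivot, I = (1/3)ML² = (1/3)(1.30)(2.24)² = 2.174 kg·m².
The weight acts at the center, a distance L/2 = 1.120 m from the pivot; τ = Mg(L/2) cos 11° = 14.02 N·m.
α = τ/I = 14.02/2.174 = 6.449 rad/s².
(Equivalently α = (3g/(2L)) cos 11° = 6.449 rad/s².)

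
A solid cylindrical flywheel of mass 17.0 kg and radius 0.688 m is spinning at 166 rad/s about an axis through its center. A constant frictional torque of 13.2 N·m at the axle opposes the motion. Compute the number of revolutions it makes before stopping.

I = ½MR² = (1/2)(17.0)(0.688)² = 4.023 kg·m².
The net torque has magnitude 13.2 N·m, opposing ω.
|α| = τ/I = 13.20/4.023 = 3.281 rad/s² (deceleration).
ω² = ω₀² − 2|α|θ with ω = 0 ⇒ θ = ω₀²/(2|α|) = 4200 rad = 668.4 rev.

≈ 668 revolutions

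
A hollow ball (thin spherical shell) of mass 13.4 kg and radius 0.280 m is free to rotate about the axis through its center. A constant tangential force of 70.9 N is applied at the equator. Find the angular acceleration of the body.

α ≈ 28.3 rad/s²

I = (2/3)MR² = (2/3)(13.4)(0.280)² = 0.7004 kg·m².
τ = F R = (70.9)(0.280) = 19.85 N·m.
From τ = Iα: α = 19.85/0.7004 = 28.34 rad/s².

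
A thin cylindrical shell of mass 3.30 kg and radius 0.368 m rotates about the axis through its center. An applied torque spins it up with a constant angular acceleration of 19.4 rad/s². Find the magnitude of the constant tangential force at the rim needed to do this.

I = MR² = (3.30)(0.368)² = 0.4469 kg·m².
The required torque is τ = Iα = (0.4469)(19.40) = 8.670 N·m.
A tangential force at the rim gives τ = FR, so F = τ/R = 8.670/0.368 = 23.56 N.

F ≈ 23.6 N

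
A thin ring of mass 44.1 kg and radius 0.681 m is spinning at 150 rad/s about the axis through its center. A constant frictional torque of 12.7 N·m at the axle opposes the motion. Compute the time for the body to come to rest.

t ≈ 242 s

I = MR² = (44.1)(0.681)² = 20.45 kg·m².
The net torque has magnitude 12.7 N·m, opposing ω.
|α| = τ/I = 12.70/20.45 = 0.6210 rad/s² (deceleration).
0 = ω₀ − |α|t ⇒ t = ω₀/|α| = 150/0.6210 = 241.6 s.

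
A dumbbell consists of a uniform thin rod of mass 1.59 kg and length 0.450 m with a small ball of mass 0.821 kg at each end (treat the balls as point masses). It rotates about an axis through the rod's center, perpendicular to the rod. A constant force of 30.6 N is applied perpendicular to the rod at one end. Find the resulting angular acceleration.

I_rod = (1/12)ML² = (1/12)(1.59)(0.450)² = 0.02683 kg·m².
I_balls = 2·m·(L/2)² = 2(0.821)(0.2250)² = 0.08313 kg·m².
Total I = 0.1100 kg·m².
τ = F·(L/2) = (30.6)(0.225) = 6.885 N·m.
α = τ/I = 6.885/0.1100 = 62.62 rad/s².

α ≈ 62.6 rad/s²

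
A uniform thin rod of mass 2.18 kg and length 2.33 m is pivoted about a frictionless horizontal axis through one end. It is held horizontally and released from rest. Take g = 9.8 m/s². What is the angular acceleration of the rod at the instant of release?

About the pivot, I = (1/3)ML² = (1/3)(2.18)(2.33)² = 3.945 kg·m².
The weight acts at the center, a distance L/2 = 1.165 m from the pivot; τ = Mg(L/2) = 24.89 N·m.
α = τ/I = 24.89/3.945 = 6.309 rad/s².

α ≈ 6.31 rad/s²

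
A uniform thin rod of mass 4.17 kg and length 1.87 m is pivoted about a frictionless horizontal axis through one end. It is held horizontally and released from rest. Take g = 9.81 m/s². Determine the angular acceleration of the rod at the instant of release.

α ≈ 7.87 rad/s²

About the pivot, I = (1/3)ML² = (1/3)(4.17)(1.87)² = 4.861 kg·m².
The weight acts at the center, a distance L/2 = 0.9350 m from the pivot; τ = Mg(L/2) = 38.25 N·m.
α = τ/I = 38.25/4.861 = 7.869 rad/s².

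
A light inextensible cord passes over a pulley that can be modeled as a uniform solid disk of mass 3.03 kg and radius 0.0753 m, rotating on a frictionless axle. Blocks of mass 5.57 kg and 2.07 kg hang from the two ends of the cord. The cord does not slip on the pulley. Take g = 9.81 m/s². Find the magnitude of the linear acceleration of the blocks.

a ≈ 3.75 m/s²

I = ½MR² = (1/2)(3.03)(0.0753)² = 0.008590 kg·m².
Heavier block: m₁g − T₁ = m₁a. Lighter block: T₂ − m₂g = m₂a.
Pulley: (T₁ − T₂)R = Iα = I(a/R), so T₁ − T₂ = (I/R²)a = (1/2)M_p a = 1.515·a.
Adding the three: (m₁ − m₂)g = (m₁ + m₂ + 1.515)a, so a = (5.57 − 2.07)(9.81)/(5.57 + 2.07 + 1.515) = 3.750 m/s².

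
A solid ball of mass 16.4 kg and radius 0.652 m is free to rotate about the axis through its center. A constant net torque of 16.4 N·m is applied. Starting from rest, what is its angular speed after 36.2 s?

ω ≈ 213 rad/s

I = (2/5)MR² = (2/5)(16.4)(0.652)² = 2.789 kg·m².
α = τ/I = 16.4/2.789 = 5.881 rad/s².
ω = ω₀ + αt = 0 + (5.881)(36.2) = 212.9 rad/s.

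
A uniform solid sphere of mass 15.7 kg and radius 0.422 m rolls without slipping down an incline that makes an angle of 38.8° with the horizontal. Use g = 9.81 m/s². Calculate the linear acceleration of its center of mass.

a ≈ 4.39 m/s²

Translation along the incline: Mg sinθ − f = Ma.
Rotation about the center: fR = Iα with I = (2/5)MR². No-slip gives a = αR, so f = (I/R²)a = (2/5)M a.
Substituting: Mg sinθ = (1 + 0.4000)Ma, so a = g sinθ/(1 + 0.4000) = (9.81) sin 38.8° / 1.400 = 4.391 m/s².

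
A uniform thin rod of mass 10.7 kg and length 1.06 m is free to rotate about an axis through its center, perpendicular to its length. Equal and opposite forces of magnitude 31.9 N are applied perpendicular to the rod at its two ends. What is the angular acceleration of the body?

I = (1/12)ML² = (1/12)(10.7)(1.06)² = 1.002 kg·m².
The couple gives τ = F·(L/2) + F·(L/2) = F L = (31.9)(1.06) = 33.81 N·m.
Newton's second law for rotation, τ = Iα, gives α = τ/I = 33.81/1.002 = 33.75 rad/s².

α ≈ 33.8 rad/s²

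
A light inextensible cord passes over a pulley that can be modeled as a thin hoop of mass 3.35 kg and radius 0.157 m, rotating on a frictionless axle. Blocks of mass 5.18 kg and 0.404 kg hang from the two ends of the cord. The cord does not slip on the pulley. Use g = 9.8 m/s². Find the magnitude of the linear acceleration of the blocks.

a ≈ 5.24 m/s²

I = MR² = (3.35)(0.157)² = 0.08257 kg·m².
Heavier block: m₁g − T₁ = m₁a. Lighter block: T₂ − m₂g = m₂a.
Pulley: (T₁ − T₂)R = Iα = I(a/R), so T₁ − T₂ = (I/R²)a = 1·M_p a = 3.350·a.
Adding the three: (m₁ − m₂)g = (m₁ + m₂ + 3.350)a, so a = (5.18 − 0.404)(9.8)/(5.18 + 0.404 + 3.350) = 5.239 m/s².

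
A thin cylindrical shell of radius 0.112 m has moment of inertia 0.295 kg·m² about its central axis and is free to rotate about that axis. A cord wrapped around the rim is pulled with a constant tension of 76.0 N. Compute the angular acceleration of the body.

α ≈ 28.9 rad/s²

τ = F R = (76.0)(0.112) = 8.512 N·m.
From τ = Iα: α = 8.512/0.2950 = 28.85 rad/s².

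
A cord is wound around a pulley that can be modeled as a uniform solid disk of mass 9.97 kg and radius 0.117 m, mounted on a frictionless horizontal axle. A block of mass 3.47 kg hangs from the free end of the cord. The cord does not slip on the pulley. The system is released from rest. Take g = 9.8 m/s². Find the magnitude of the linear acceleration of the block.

a ≈ 4.02 m/s²

I = ½MR² = (1/2)(9.97)(0.117)² = 0.06824 kg·m².
Block: mg − T = ma. Pulley: TR = Iα. No-slip: a = αR, so T = (I/R²)a = 4.985·a.
Then mg = (m + 4.985)a, so a = (3.47)(9.8)/(3.47 + 4.985) = 4.022 m/s².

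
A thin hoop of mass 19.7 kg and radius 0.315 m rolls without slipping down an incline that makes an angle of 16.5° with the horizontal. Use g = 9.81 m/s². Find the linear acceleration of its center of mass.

a ≈ 1.39 m/s²

Translation along the incline: Mg sinθ − f = Ma.
Rotation about the center: fR = Iα with I = MR². No-slip gives a = αR, so f = (I/R²)a = M a.
Substituting: Mg sinθ = (1 + 1.000)Ma, so a = g sinθ/(1 + 1.000) = (9.81) sin 16.5° / 2.000 = 1.393 m/s².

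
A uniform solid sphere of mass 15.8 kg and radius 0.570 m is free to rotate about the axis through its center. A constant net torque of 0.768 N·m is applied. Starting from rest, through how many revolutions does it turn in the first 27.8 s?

≈ 23.0 revolutions

I = (2/5)MR² = (2/5)(15.8)(0.570)² = 2.053 kg·m².
α = τ/I = 0.768/2.053 = 0.3740 rad/s².
θ = ½αt² = ½(0.3740)(27.8)² = 144.5 rad.
Revolutions = θ/(2π) = 23.00.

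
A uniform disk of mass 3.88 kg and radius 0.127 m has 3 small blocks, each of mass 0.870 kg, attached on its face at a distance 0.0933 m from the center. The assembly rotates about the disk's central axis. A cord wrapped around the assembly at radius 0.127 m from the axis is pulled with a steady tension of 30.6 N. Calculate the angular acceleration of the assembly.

I_disk = ½MR² = ½(3.88)(0.127)² = 0.03129 kg·m².
I_blocks = 3·m·r² = 3(0.870)(0.0933)² = 0.02272 kg·m².
Total I = 0.05401 kg·m².
τ = F r = (30.6)(0.127) = 3.886 N·m.
α = τ/I = 3.886/0.05401 = 71.95 rad/s².

α ≈ 72.0 rad/s²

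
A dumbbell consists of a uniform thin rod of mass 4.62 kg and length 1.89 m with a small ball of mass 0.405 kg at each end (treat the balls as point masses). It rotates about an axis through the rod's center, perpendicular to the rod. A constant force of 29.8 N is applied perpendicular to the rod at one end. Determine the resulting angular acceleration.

α ≈ 13.4 rad/s²

I_rod = (1/12)ML² = (1/12)(4.62)(1.89)² = 1.375 kg·m².
I_balls = 2·m·(L/2)² = 2(0.405)(0.9450)² = 0.7234 kg·m².
Total I = 2.099 kg·m².
τ = F·(L/2) = (29.8)(0.945) = 28.16 N·m.
α = τ/I = 28.16/2.099 = 13.42 rad/s².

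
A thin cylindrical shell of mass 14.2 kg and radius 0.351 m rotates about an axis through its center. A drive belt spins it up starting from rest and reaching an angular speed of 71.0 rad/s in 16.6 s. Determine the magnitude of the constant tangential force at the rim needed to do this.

F ≈ 21.3 N

I = MR² = (14.2)(0.351)² = 1.749 kg·m².
α = Δω/Δt = (71.0 − 0)/16.6 = 4.277 rad/s².
The required torque is τ = Iα = (1.749)(4.277) = 7.483 N·m.
A tangential force at the rim gives τ = FR, so F = τ/R = 7.483/0.351 = 21.32 N.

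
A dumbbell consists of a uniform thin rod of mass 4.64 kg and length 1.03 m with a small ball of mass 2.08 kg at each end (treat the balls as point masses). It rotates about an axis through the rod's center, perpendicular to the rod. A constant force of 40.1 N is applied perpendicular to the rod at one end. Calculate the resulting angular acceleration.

α ≈ 13.6 rad/s²

I_rod = (1/12)ML² = (1/12)(4.64)(1.03)² = 0.4102 kg·m².
I_balls = 2·m·(L/2)² = 2(2.08)(0.5150)² = 1.103 kg·m².
Total I = 1.514 kg·m².
τ = F·(L/2) = (40.1)(0.515) = 20.65 N·m.
α = τ/I = 20.65/1.514 = 13.64 rad/s².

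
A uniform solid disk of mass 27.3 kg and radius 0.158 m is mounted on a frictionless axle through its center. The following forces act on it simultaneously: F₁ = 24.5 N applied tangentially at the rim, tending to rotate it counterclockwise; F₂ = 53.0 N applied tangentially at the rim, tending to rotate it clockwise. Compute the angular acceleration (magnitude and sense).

I = ½MR² = (1/2)(27.3)(0.158)² = 0.3408 kg·m².
Taking counterclockwise as positive: τ₁ = +(24.5)(0.158) = +3.871 N·m; τ₂ = −(53.0)(0.158) = −8.374 N·m.
Net torque τ = -4.503 N·m.
α = τ/I = -4.503/0.3408 = -13.21 rad/s².

α ≈ 13.2 rad/s², clockwise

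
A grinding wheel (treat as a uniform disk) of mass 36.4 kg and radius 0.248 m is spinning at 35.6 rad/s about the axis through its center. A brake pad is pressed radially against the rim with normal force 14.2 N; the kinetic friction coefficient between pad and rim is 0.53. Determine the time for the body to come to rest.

I = ½MR² = (1/2)(36.4)(0.248)² = 1.119 kg·m².
Friction force f = μN = (0.53)(14.2) = 7.526 N at the rim; torque magnitude τ = fR = 1.866 N·m, opposing ω.
|α| = τ/I = 1.866/1.119 = 1.667 rad/s² (deceleration).
0 = ω₀ − |α|t ⇒ t = ω₀/|α| = 35.6/1.667 = 21.35 s.

t ≈ 21.4 s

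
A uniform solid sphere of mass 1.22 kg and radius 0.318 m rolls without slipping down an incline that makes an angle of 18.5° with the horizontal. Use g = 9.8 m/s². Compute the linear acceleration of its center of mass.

Translation along the incline: Mg sinθ − f = Ma.
Rotation about the center: fR = Iα with I = (2/5)MR². No-slip gives a = αR, so f = (I/R²)a = (2/5)M a.
Substituting: Mg sinθ = (1 + 0.4000)Ma, so a = g sinθ/(1 + 0.4000) = (9.8) sin 18.5° / 1.400 = 2.221 m/s².

a ≈ 2.22 m/s²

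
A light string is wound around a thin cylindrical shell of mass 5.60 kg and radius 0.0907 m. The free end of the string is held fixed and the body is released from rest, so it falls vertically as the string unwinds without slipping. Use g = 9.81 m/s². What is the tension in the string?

Translation: Mg − T = Ma. Rotation about the center: TR = Iα with I = MR².
With a = αR: T = (I/R²)a = M a, so Mg = (1 + 1.000)Ma.
a = g/(1 + 1.000) = 9.81/2.000 = 4.905 m/s².
T = 1.000·M·a = (1.000)(5.60)(4.905) = 27.47 N.

T ≈ 27.5 N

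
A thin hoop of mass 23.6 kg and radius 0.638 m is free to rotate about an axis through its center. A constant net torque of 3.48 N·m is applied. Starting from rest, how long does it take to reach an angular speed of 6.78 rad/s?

t ≈ 18.7 s

I = MR² = (23.6)(0.638)² = 9.606 kg·m².
α = τ/I = 3.48/9.606 = 0.3623 rad/s².
ω = αt ⇒ t = ω/α = 6.78/0.3623 = 18.72 s.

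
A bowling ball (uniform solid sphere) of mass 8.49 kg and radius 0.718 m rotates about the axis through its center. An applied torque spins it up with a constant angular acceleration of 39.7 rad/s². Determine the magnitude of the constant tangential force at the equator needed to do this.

I = (2/5)MR² = (2/5)(8.49)(0.718)² = 1.751 kg·m².
The required torque is τ = Iα = (1.751)(39.70) = 69.50 N·m.
A tangential force at the equator gives τ = FR, so F = τ/R = 69.50/0.718 = 96.80 N.

F ≈ 96.8 N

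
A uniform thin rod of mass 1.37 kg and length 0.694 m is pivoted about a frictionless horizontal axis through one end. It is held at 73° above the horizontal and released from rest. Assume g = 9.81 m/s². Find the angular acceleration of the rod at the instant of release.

About the pivot, I = (1/3)ML² = (1/3)(1.37)(0.694)² = 0.2199 kg·m².
The weight acts at the center, a distance L/2 = 0.3470 m from the pivot; τ = Mg(L/2) cos 73° = 1.363 N·m.
α = τ/I = 1.363/0.2199 = 6.199 rad/s².

α ≈ 6.20 rad/s²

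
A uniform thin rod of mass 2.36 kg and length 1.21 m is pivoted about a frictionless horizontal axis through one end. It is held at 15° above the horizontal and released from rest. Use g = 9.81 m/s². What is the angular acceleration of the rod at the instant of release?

α ≈ 11.7 rad/s²

About the pivot, I = (1/3)ML² = (1/3)(2.36)(1.21)² = 1.152 kg·m².
The weight acts at the center, a distance L/2 = 0.6050 m from the pivot; τ = Mg(L/2) cos 15° = 13.53 N·m.
α = τ/I = 13.53/1.152 = 11.75 rad/s².
(Equivalently α = (3g/(2L)) cos 15° = 11.75 rad/s².)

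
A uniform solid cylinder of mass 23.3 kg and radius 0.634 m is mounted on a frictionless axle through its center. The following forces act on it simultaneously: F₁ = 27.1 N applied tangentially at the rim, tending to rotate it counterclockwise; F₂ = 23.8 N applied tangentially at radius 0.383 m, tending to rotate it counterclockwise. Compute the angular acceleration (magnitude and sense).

α ≈ 5.62 rad/s², counterclockwise

I = ½MR² = (1/2)(23.3)(0.634)² = 4.683 kg·m².
Taking counterclockwise as positive: τ₁ = +(27.1)(0.634) = +17.18 N·m; τ₂ = +(23.8)(0.383) = +9.115 N·m.
Net torque τ = 26.30 N·m.
α = τ/I = 26.30/4.683 = 5.616 rad/s².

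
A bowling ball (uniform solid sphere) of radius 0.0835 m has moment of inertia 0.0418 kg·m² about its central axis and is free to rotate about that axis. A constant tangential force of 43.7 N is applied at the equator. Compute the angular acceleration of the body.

τ = F R = (43.7)(0.0835) = 3.649 N·m.
Newton's second law for rotation, τ = Iα, gives α = τ/I = 3.649/0.04180 = 87.30 rad/s².

α ≈ 87.3 rad/s²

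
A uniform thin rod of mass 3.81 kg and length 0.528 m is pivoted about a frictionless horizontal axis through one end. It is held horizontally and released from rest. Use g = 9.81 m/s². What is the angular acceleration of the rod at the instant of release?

About the pivot, I = (1/3)ML² = (1/3)(3.81)(0.528)² = 0.3541 kg·m².
The weight acts at the center, a distance L/2 = 0.2640 m from the pivot; τ = Mg(L/2) = 9.867 N·m.
α = τ/I = 9.867/0.3541 = 27.87 rad/s².

α ≈ 27.9 rad/s²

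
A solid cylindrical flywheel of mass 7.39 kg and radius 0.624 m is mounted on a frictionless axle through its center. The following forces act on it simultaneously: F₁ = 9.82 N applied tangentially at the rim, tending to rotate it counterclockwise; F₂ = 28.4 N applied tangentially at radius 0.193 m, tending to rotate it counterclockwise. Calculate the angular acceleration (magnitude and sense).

α ≈ 8.07 rad/s², counterclockwise

I = ½MR² = (1/2)(7.39)(0.624)² = 1.439 kg·m².
Taking counterclockwise as positive: τ₁ = +(9.82)(0.624) = +6.128 N·m; τ₂ = +(28.4)(0.193) = +5.481 N·m.
Net torque τ = 11.61 N·m.
α = τ/I = 11.61/1.439 = 8.069 rad/s².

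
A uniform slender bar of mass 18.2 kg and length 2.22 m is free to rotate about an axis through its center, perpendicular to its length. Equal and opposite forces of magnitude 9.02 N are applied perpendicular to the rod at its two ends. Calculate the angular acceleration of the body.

I = (1/12)ML² = (1/12)(18.2)(2.22)² = 7.475 kg·m².
The couple gives τ = F·(L/2) + F·(L/2) = F L = (9.02)(2.22) = 20.02 N·m.
Newton's second law for rotation, τ = Iα, gives α = τ/I = 20.02/7.475 = 2.679 rad/s².

α ≈ 2.68 rad/s²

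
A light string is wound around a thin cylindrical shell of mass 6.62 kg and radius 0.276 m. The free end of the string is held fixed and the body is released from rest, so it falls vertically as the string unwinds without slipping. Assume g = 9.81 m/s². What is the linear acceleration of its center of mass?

a ≈ 4.91 m/s²

Translation: Mg − T = Ma. Rotation about the center: TR = Iα with I = MR².
With a = αR: T = (I/R²)a = M a, so Mg = (1 + 1.000)Ma.
a = g/(1 + 1.000) = 9.81/2.000 = 4.905 m/s².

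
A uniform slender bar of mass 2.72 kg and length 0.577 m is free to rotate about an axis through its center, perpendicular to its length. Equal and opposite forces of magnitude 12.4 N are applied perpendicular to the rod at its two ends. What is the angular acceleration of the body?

I = (1/12)ML² = (1/12)(2.72)(0.577)² = 0.07546 kg·m².
The couple gives τ = F·(L/2) + F·(L/2) = F L = (12.4)(0.577) = 7.155 N·m.
Newton's second law for rotation, τ = Iα, gives α = τ/I = 7.155/0.07546 = 94.81 rad/s².

α ≈ 94.8 rad/s²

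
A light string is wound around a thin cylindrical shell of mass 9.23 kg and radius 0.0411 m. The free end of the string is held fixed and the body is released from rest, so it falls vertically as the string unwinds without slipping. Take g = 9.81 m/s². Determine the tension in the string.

T ≈ 45.3 N

Translation: Mg − T = Ma. Rotation about the center: TR = Iα with I = MR².
With a = αR: T = (I/R²)a = M a, so Mg = (1 + 1.000)Ma.
a = g/(1 + 1.000) = 9.81/2.000 = 4.905 m/s².
T = 1.000·M·a = (1.000)(9.23)(4.905) = 45.27 N.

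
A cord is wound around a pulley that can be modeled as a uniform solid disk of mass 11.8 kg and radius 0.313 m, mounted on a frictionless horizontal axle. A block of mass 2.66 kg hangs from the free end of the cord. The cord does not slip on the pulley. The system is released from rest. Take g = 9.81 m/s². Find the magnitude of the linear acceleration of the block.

I = ½MR² = (1/2)(11.8)(0.313)² = 0.5780 kg·m².
Block: mg − T = ma. Pulley: TR = Iα. No-slip: a = αR, so T = (I/R²)a = 5.900·a.
Then mg = (m + 5.900)a, so a = (2.66)(9.81)/(2.66 + 5.900) = 3.048 m/s².

a ≈ 3.05 m/s²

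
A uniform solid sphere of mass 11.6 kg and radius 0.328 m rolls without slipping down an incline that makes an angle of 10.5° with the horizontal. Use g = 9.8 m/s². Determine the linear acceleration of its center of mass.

Translation along the incline: Mg sinθ − f = Ma.
Rotation about the center: fR = Iα with I = (2/5)MR². No-slip gives a = αR, so f = (I/R²)a = (2/5)M a.
Substituting: Mg sinθ = (1 + 0.4000)Ma, so a = g sinθ/(1 + 0.4000) = (9.8) sin 10.5° / 1.400 = 1.276 m/s².

a ≈ 1.28 m/s²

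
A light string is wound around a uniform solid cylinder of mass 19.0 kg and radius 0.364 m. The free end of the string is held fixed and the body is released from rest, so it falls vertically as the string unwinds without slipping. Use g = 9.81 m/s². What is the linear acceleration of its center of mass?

Translation: Mg − T = Ma. Rotation about the center: TR = Iα with I = ½MR².
With a = αR: T = (I/R²)a = (1/2)M a, so Mg = (1 + 0.5000)Ma.
a = g/(1 + 0.5000) = 9.81/1.500 = 6.540 m/s².

a ≈ 6.54 m/s²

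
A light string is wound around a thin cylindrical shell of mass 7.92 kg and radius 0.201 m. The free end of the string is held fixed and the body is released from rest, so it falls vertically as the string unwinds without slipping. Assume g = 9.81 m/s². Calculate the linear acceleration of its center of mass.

a ≈ 4.91 m/s²

Translation: Mg − T = Ma. Rotation about the center: TR = Iα with I = MR².
With a = αR: T = (I/R²)a = M a, so Mg = (1 + 1.000)Ma.
a = g/(1 + 1.000) = 9.81/2.000 = 4.905 m/s².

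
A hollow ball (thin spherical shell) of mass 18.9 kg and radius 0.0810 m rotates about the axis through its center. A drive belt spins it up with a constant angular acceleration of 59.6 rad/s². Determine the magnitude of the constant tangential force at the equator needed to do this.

I = (2/3)MR² = (2/3)(18.9)(0.0810)² = 0.08267 kg·m².
The required torque is τ = Iα = (0.08267)(59.60) = 4.927 N·m.
A tangential force at the equator gives τ = FR, so F = τ/R = 4.927/0.0810 = 60.83 N.

F ≈ 60.8 N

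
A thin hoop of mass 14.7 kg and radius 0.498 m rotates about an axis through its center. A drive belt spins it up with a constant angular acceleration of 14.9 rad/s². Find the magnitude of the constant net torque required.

τ ≈ 54.3 N·m

I = MR² = (14.7)(0.498)² = 3.646 kg·m².
τ = Iα = (3.646)(14.90) = 54.32 N·m.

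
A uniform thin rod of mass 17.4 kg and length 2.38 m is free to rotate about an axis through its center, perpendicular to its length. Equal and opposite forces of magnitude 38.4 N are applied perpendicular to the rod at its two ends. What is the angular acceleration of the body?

α ≈ 11.1 rad/s²

I = (1/12)ML² = (1/12)(17.4)(2.38)² = 8.213 kg·m².
The couple gives τ = F·(L/2) + F·(L/2) = F L = (38.4)(2.38) = 91.39 N·m.
From τ = Iα: α = 91.39/8.213 = 11.13 rad/s².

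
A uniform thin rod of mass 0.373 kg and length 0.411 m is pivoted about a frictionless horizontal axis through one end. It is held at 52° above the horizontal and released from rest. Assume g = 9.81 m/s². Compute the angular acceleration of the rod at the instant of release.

α ≈ 22.0 rad/s²

About the pivot, I = (1/3)ML² = (1/3)(0.373)(0.411)² = 0.02100 kg·m².
The weight acts at the center, a distance L/2 = 0.2055 m from the pivot; τ = Mg(L/2) cos 52° = 0.4629 N·m.
α = τ/I = 0.4629/0.02100 = 22.04 rad/s².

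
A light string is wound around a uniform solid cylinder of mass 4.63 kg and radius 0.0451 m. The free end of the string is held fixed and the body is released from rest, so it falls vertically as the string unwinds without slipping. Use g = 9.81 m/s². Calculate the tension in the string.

T ≈ 15.1 N

Translation: Mg − T = Ma. Rotation about the center: TR = Iα with I = ½MR².
With a = αR: T = (I/R²)a = (1/2)M a, so Mg = (1 + 0.5000)Ma.
a = g/(1 + 0.5000) = 9.81/1.500 = 6.540 m/s².
T = 0.5000·M·a = (0.5000)(4.63)(6.540) = 15.14 N.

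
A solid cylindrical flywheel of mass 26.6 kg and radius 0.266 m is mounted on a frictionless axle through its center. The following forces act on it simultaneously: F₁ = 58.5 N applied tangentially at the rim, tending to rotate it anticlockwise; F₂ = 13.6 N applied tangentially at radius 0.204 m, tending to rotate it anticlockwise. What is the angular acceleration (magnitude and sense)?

α ≈ 19.5 rad/s², anticlockwise

I = ½MR² = (1/2)(26.6)(0.266)² = 0.9411 kg·m².
Taking anticlockwise as positive: τ₁ = +(58.5)(0.266) = +15.56 N·m; τ₂ = +(13.6)(0.204) = +2.774 N·m.
Net torque τ = 18.34 N·m.
α = τ/I = 18.34/0.9411 = 19.48 rad/s².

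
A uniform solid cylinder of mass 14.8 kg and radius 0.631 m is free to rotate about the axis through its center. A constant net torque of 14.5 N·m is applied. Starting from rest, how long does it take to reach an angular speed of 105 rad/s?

I = ½MR² = (1/2)(14.8)(0.631)² = 2.946 kg·m².
α = τ/I = 14.5/2.946 = 4.921 rad/s².
ω = αt ⇒ t = ω/α = 105/4.921 = 21.34 s.

t ≈ 21.3 s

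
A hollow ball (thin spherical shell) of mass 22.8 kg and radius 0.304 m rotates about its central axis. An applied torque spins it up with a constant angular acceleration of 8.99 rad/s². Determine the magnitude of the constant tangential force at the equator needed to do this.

I = (2/3)MR² = (2/3)(22.8)(0.304)² = 1.405 kg·m².
The required torque is τ = Iα = (1.405)(8.990) = 12.63 N·m.
A tangential force at the equator gives τ = FR, so F = τ/R = 12.63/0.304 = 41.54 N.

F ≈ 41.5 N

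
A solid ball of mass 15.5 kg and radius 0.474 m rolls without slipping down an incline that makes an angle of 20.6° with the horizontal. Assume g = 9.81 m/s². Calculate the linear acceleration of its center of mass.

Translation along the incline: Mg sinθ − f = Ma.
Rotation about the center: fR = Iα with I = (2/5)MR². No-slip gives a = αR, so f = (I/R²)a = (2/5)M a.
Substituting: Mg sinθ = (1 + 0.4000)Ma, so a = g sinθ/(1 + 0.4000) = (9.81) sin 20.6° / 1.400 = 2.465 m/s².

a ≈ 2.47 m/s²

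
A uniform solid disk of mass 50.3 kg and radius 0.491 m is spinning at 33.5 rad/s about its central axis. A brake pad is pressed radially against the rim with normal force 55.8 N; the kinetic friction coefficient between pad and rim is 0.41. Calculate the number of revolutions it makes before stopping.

≈ 48.2 revolutions

I = ½MR² = (1/2)(50.3)(0.491)² = 6.063 kg·m².
Friction force f = μN = (0.41)(55.8) = 22.88 N at the rim; torque magnitude τ = fR = 11.23 N·m, opposing ω.
|α| = τ/I = 11.23/6.063 = 1.853 rad/s² (deceleration).
ω² = ω₀² − 2|α|θ with ω = 0 ⇒ θ = ω₀²/(2|α|) = 302.9 rad = 48.20 rev.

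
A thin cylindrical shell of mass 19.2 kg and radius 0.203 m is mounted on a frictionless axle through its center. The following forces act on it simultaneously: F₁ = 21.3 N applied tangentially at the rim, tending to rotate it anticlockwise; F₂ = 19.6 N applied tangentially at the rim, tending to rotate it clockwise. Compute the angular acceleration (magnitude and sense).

α ≈ 0.436 rad/s², anticlockwise

I = MR² = (19.2)(0.203)² = 0.7912 kg·m².
Taking anticlockwise as positive: τ₁ = +(21.3)(0.203) = +4.324 N·m; τ₂ = −(19.6)(0.203) = −3.979 N·m.
Net torque τ = 0.3451 N·m.
α = τ/I = 0.3451/0.7912 = 0.4362 rad/s².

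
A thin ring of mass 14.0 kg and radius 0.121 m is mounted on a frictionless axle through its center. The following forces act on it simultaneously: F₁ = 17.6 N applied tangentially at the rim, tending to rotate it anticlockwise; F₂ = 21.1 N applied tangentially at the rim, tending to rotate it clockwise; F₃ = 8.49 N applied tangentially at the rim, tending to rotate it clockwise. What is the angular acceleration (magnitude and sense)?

α ≈ 7.08 rad/s², clockwise

I = MR² = (14.0)(0.121)² = 0.2050 kg·m².
Taking anticlockwise as positive: τ₁ = +(17.6)(0.121) = +2.130 N·m; τ₂ = −(21.1)(0.121) = −2.553 N·m; τ₃ = −(8.49)(0.121) = −1.027 N·m.
Net torque τ = -1.451 N·m.
α = τ/I = -1.451/0.2050 = -7.078 rad/s².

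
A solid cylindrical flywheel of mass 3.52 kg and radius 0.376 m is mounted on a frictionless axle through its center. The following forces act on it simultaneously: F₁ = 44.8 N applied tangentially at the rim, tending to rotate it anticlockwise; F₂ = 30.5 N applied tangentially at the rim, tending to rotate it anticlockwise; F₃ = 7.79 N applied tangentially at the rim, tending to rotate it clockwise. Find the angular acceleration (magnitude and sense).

I = ½MR² = (1/2)(3.52)(0.376)² = 0.2488 kg·m².
Taking anticlockwise as positive: τ₁ = +(44.8)(0.376) = +16.84 N·m; τ₂ = +(30.5)(0.376) = +11.47 N·m; τ₃ = −(7.79)(0.376) = −2.929 N·m.
Net torque τ = 25.38 N·m.
α = τ/I = 25.38/0.2488 = 102.0 rad/s².

α ≈ 102 rad/s², anticlockwise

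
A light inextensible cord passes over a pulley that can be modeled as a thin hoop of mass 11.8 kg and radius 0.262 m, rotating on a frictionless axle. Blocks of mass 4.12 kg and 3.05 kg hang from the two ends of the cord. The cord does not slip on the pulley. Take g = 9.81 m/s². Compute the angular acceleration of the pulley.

I = MR² = (11.8)(0.262)² = 0.8100 kg·m².
Heavier block: m₁g − T₁ = m₁a. Lighter block: T₂ − m₂g = m₂a.
Pulley: (T₁ − T₂)R = Iα = I(a/R), so T₁ − T₂ = (I/R²)a = 1·M_p a = 11.80·a.
Adding the three: (m₁ − m₂)g = (m₁ + m₂ + 11.80)a, so a = (4.12 − 3.05)(9.81)/(4.12 + 3.05 + 11.80) = 0.5533 m/s².
α = a/R = 0.5533/0.262 = 2.112 rad/s².

α ≈ 2.11 rad/s²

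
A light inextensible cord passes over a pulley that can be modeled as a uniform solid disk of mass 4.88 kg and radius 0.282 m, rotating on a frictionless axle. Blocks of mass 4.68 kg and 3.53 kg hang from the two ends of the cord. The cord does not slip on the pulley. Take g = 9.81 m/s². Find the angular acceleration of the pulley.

I = ½MR² = (1/2)(4.88)(0.282)² = 0.1940 kg·m².
Heavier block: m₁g − T₁ = m₁a. Lighter block: T₂ − m₂g = m₂a.
Pulley: (T₁ − T₂)R = Iα = I(a/R), so T₁ − T₂ = (I/R²)a = (1/2)M_p a = 2.440·a.
Adding the three: (m₁ − m₂)g = (m₁ + m₂ + 2.440)a, so a = (4.68 − 3.53)(9.81)/(4.68 + 3.53 + 2.440) = 1.059 m/s².
α = a/R = 1.059/0.282 = 3.756 rad/s².

α ≈ 3.76 rad/s²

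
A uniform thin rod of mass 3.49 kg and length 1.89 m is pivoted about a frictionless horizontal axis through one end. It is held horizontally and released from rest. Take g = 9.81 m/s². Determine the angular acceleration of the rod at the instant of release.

About the pivot, I = (1/3)ML² = (1/3)(3.49)(1.89)² = 4.156 kg·m².
The weight acts at the center, a distance L/2 = 0.9450 m from the pivot; τ = Mg(L/2) = 32.35 N·m.
α = τ/I = 32.35/4.156 = 7.786 rad/s².
(Equivalently α = (3g/(2L)) = 7.786 rad/s².)

α ≈ 7.79 rad/s²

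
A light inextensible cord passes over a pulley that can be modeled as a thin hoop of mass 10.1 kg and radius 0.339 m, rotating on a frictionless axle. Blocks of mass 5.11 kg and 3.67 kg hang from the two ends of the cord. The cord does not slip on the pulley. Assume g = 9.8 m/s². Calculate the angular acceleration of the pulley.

I = MR² = (10.1)(0.339)² = 1.161 kg·m².
Heavier block: m₁g − T₁ = m₁a. Lighter block: T₂ − m₂g = m₂a.
Pulley: (T₁ − T₂)R = Iα = I(a/R), so T₁ − T₂ = (I/R²)a = 1·M_p a = 10.10·a.
Adding the three: (m₁ − m₂)g = (m₁ + m₂ + 10.10)a, so a = (5.11 − 3.67)(9.8)/(5.11 + 3.67 + 10.10) = 0.7475 m/s².
α = a/R = 0.7475/0.339 = 2.205 rad/s².

α ≈ 2.20 rad/s²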